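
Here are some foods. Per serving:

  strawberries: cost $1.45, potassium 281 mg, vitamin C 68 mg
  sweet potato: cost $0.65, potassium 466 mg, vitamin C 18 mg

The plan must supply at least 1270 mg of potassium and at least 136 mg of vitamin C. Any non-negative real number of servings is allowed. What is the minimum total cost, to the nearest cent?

$3.38

An LP optimum is at a vertex; with two nutrient constraints at most two foods are used. Check each candidate.
strawberries only: max(1270/281, 136/68) = 4.52 servings → $6.55.
sweet potato only: max(1270/466, 136/18) = 7.556 servings → $4.91.
strawberries + sweet potato with both tight: 1.521 servings and 1.808 servings → $3.38.
So the least-cost plan costs $3.38.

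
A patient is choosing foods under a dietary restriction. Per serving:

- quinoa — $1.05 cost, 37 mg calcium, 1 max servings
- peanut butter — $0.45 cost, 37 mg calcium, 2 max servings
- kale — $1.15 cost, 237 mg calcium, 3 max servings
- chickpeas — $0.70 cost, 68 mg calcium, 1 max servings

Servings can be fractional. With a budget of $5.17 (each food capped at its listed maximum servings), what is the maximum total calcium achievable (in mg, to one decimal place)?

Calcium per dollar: kale 206.1, chickpeas 97.14, peanut butter 82.22, quinoa 35.24.
Take 3 servings of kale: spends $3.45, +711.0 mg calcium (running total 711.0 mg).
Take 1 serving of chickpeas: spends $0.70, +68.0 mg calcium (running total 779.0 mg).
Take 2 servings of peanut butter: spends $0.90, +74.0 mg calcium (running total 853.0 mg).
Take 0.1143 servings of quinoa: spends $0.12, +4.2 mg calcium (running total 857.2 mg).
Filling greedily by calcium-per-dollar is optimal for one linear limit, giving 857.2 mg.

857.2 mg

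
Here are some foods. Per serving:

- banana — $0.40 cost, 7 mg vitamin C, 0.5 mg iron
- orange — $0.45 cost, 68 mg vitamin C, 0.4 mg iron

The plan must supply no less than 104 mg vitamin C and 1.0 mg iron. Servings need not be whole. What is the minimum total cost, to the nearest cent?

At the optimum either one food covers both requirements or two foods hit both targets exactly; no other combination can be cheaper.
banana only: max(104/7, 1.0/0.5) = 14.86 servings → $5.94.
orange only: max(104/68, 1.0/0.4) = 2.5 servings → $1.12.
banana + orange with both tight: 0.8462 servings and 1.442 servings → $0.99.
The minimum over all feasible corners is $0.99.

$0.99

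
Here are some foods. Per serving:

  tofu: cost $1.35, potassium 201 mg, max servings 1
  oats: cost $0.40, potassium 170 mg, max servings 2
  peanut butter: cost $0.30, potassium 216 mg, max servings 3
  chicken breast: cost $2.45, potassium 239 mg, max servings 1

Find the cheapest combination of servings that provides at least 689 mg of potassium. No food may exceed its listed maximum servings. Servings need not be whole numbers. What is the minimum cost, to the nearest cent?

$1.00

Cost per mg of potassium: peanut butter $0.0014, oats $0.0024, tofu $0.0067, chicken breast $0.0103.
Take 3 servings of peanut butter: +648.0 mg potassium for $0.90 (total $0.90, still need 41.0 mg).
Take 0.2412 servings of oats: +41.0 mg potassium for $0.10 (total $1.00, still need 0.0 mg).
Filling from the cheapest source first is optimal under one linear minimum: $1.00.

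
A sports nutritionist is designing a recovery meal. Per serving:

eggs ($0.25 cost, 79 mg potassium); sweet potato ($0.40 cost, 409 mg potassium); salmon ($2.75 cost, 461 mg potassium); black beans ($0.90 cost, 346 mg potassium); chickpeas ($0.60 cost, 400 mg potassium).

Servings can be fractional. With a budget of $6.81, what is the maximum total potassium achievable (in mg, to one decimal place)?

Potassium per dollar: sweet potato 1022, chickpeas 666.7, black beans 384.4, eggs 316, salmon 167.6.
With no serving limits, spend the whole cost allowance on sweet potato: $6.81 / $0.40 × 409 mg = 6963.2 mg.

6963.2 mg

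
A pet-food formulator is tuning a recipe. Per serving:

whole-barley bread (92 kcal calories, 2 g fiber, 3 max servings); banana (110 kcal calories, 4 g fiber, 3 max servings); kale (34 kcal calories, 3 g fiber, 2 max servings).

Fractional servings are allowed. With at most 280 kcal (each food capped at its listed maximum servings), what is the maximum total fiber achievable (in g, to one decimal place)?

Fiber per kcal: kale 0.08824, banana 0.03636, whole-barley bread 0.02174.
Take 2 servings of kale: uses 68 kcal, +6.0 g fiber (running total 6.0 g).
Take 1.927 servings of banana: uses 212 kcal, +7.7 g fiber (running total 13.7 g).
Greedy by best ratio exhausts the calories allowance optimally: 13.7 g.

13.7 g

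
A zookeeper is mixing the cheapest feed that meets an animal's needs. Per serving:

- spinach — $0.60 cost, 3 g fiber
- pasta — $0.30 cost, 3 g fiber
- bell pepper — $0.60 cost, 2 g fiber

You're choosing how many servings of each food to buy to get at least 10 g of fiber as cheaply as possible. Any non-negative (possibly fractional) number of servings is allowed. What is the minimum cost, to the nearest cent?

$1.00

Cost per g of fiber: pasta $0.1000, spinach $0.2000, bell pepper $0.3000.
With no serving limits, use only pasta: 10 g / 3 g = 3.333 servings × $0.30 = $1.00.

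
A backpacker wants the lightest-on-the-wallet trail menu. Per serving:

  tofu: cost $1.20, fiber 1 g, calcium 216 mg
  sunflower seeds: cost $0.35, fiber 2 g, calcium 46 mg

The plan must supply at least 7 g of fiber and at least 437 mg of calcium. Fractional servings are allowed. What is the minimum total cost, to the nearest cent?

$2.69

tofu only: max(7/1, 437/216) = 7 servings → $8.40.
sunflower seeds only: max(7/2, 437/46) = 9.5 servings → $3.33.
tofu + sunflower seeds with both tight: 1.43 servings and 2.785 servings → $2.69.
The minimum over all feasible corners is $2.69.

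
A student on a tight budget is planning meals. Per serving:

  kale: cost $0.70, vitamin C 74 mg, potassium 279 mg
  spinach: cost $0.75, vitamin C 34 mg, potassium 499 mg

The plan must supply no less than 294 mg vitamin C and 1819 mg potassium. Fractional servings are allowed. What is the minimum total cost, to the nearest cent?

Two binding constraints pin down two serving amounts, so the optimal mix uses at most two foods. The candidates are each food alone (scaled to the tighter of vitamin C/potassium) and each pair with both constraints tight.
kale only: max(294/74, 1819/279) = 6.52 servings → $4.56.
spinach only: max(294/34, 1819/499) = 8.647 servings → $6.49.
kale + spinach with both tight: 3.093 servings and 1.916 servings → $3.60.
Cheapest feasible corner: $3.60.

$3.60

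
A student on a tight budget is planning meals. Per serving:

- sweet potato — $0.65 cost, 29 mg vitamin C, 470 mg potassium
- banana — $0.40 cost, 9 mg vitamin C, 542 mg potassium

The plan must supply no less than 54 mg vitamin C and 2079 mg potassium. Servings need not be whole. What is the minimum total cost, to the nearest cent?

$1.81

A basic optimal solution has at most two foods positive. Try each food alone and each pair with both targets met exactly.
sweet potato only: max(54/29, 2079/470) = 4.423 servings → $2.88.
banana only: max(54/9, 2079/542) = 6 servings → $2.40.
sweet potato + banana with both tight: 0.919 servings and 3.039 servings → $1.81.
Cheapest feasible corner: $1.81.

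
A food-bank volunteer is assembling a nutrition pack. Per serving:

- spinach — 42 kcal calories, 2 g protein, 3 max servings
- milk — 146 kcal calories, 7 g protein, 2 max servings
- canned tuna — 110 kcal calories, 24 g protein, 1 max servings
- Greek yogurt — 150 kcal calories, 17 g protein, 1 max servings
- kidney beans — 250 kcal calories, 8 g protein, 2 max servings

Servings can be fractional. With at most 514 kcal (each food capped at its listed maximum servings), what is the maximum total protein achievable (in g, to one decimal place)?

Protein per kcal: canned tuna 0.2182, Greek yogurt 0.1133, milk 0.04795, spinach 0.04762, kidney beans 0.032.
Take 1 serving of canned tuna: uses 110 kcal, +24.0 g protein (running total 24.0 g).
Take 1 serving of Greek yogurt: uses 150 kcal, +17.0 g protein (running total 41.0 g).
Take 1.74 servings of milk: uses 254 kcal, +12.2 g protein (running total 53.2 g).
Greedy by best ratio exhausts the calories allowance optimally: 53.2 g.

53.2 g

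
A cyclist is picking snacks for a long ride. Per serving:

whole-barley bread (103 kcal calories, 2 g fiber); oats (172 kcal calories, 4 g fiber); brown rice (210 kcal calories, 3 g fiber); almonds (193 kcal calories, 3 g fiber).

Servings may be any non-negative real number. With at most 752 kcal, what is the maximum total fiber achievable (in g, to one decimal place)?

17.5 g

Fiber per kcal: oats 0.02326, whole-barley bread 0.01942, almonds 0.01554, brown rice 0.01429.
With no serving limits, spend the whole calories allowance on oats: 752 kcal / 172 kcal × 4 g = 17.5 g.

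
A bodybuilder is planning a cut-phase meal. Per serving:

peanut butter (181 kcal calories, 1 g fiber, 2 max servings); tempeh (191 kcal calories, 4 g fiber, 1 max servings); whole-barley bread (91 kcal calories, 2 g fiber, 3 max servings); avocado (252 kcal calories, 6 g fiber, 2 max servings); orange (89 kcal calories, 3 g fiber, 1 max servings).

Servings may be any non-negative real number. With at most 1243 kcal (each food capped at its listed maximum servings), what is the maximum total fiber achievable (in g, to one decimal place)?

26.0 g

Fiber per kcal: orange 0.03371, avocado 0.02381, whole-barley bread 0.02198, tempeh 0.02094, peanut butter 0.005525.
Take 1 serving of orange: uses 89 kcal, +3.0 g fiber (running total 3.0 g).
Take 2 servings of avocado: uses 504 kcal, +12.0 g fiber (running total 15.0 g).
Take 3 servings of whole-barley bread: uses 273 kcal, +6.0 g fiber (running total 21.0 g).
Take 1 serving of tempeh: uses 191 kcal, +4.0 g fiber (running total 25.0 g).
Take 1.028 servings of peanut butter: uses 186 kcal, +1.0 g fiber (running total 26.0 g).
Filling greedily by fiber-per-kcal is optimal for one linear limit, giving 26.0 g.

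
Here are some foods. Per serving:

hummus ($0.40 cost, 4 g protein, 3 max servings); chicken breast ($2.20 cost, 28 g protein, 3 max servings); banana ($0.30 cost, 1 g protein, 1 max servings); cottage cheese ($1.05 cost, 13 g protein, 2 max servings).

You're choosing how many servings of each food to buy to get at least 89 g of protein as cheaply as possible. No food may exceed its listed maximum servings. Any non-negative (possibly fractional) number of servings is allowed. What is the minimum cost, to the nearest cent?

Cost per g of protein: chicken breast $0.0786, cottage cheese $0.0808, hummus $0.1000, banana $0.3000.
Take 3 servings of chicken breast: +84.0 g protein for $6.60 (total $6.60, still need 5.0 g).
Take 0.3846 servings of cottage cheese: +5.0 g protein for $0.40 (total $7.00, still need 0.0 g).
Filling from the cheapest source first is optimal under one linear minimum: $7.00.

$7.00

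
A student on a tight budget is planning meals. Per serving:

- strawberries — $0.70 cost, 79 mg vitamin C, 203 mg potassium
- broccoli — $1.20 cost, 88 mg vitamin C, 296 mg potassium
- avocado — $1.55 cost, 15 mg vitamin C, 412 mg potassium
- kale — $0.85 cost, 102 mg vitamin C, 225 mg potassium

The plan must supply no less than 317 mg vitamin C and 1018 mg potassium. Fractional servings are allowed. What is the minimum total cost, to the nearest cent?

With two linear requirements the optimum uses one or two foods; enumerate the corners.
strawberries only: max(317/79, 1018/203) = 5.015 servings → $3.51.
broccoli only: max(317/88, 1018/296) = 3.602 servings → $4.32.
avocado only: max(317/15, 1018/412) = 21.13 servings → $32.76.
kale only: max(317/102, 1018/225) = 4.524 servings → $3.85.
strawberries + broccoli with both tight: 0.7696 servings and 2.911 servings → $4.03.
strawberries + avocado with both tight: 3.909 servings and 0.5447 servings → $3.58.
strawberries + kale: intersection lies outside the first quadrant.
broccoli + avocado with both targets exact would need a negative amount; discard.
broccoli + kale with both tight: 3.128 servings and 0.4088 servings → $4.10.
avocado + kale with both tight: 0.8412 servings and 2.984 servings → $3.84.
Cheapest feasible corner: $3.51.

$3.51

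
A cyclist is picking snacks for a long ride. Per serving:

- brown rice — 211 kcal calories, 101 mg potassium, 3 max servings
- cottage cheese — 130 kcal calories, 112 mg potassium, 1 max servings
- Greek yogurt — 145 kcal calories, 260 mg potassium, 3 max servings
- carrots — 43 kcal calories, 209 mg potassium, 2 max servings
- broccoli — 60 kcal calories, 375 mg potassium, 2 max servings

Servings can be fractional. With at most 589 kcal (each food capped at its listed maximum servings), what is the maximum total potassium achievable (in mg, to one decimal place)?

1854.8 mg

Potassium per kcal: broccoli 6.25, carrots 4.86, Greek yogurt 1.793, cottage cheese 0.8615, brown rice 0.4787.
Take 2 servings of broccoli: uses 120 kcal, +750.0 mg potassium (running total 750.0 mg).
Take 2 servings of carrots: uses 86 kcal, +418.0 mg potassium (running total 1168.0 mg).
Take 2.641 servings of Greek yogurt: uses 383 kcal, +686.8 mg potassium (running total 1854.8 mg).
Greedy by best ratio exhausts the calories allowance optimally: 1854.8 mg.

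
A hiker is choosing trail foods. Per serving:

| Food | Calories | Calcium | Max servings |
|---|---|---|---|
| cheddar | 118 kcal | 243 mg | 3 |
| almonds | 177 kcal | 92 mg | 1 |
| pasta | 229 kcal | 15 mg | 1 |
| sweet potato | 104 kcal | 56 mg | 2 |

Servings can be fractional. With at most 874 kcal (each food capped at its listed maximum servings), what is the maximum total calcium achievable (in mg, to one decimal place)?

Calcium per kcal: cheddar 2.059, sweet potato 0.5385, almonds 0.5198, pasta 0.0655.
Take 3 servings of cheddar: uses 354 kcal, +729.0 mg calcium (running total 729.0 mg).
Take 2 servings of sweet potato: uses 208 kcal, +112.0 mg calcium (running total 841.0 mg).
Take 1 serving of almonds: uses 177 kcal, +92.0 mg calcium (running total 933.0 mg).
Take 0.5895 servings of pasta: uses 135 kcal, +8.8 mg calcium (running total 941.8 mg).
Greedy by best ratio exhausts the calories allowance optimally: 941.8 mg.

941.8 mg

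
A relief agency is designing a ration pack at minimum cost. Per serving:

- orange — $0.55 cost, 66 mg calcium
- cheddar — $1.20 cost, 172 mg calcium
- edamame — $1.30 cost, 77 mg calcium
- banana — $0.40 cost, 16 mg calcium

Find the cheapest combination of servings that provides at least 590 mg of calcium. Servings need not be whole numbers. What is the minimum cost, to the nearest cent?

Cost per mg of calcium: cheddar $0.0070, orange $0.0083, edamame $0.0169, banana $0.0250.
With no serving limits, use only cheddar: 590 mg / 172 mg = 3.43 servings × $1.20 = $4.12.

$4.12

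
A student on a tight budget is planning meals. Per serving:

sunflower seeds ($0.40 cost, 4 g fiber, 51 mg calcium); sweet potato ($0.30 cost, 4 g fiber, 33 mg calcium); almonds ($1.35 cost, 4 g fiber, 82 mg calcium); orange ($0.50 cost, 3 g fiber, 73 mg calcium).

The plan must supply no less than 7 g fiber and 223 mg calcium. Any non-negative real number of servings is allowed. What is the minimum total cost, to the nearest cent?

For a min-cost LP with two ≥-constraints, a basic feasible solution has at most two positive variables.
sunflower seeds only: max(7/4, 223/51) = 4.373 servings → $1.75.
sweet potato only: max(7/4, 223/33) = 6.758 servings → $2.03.
almonds only: max(7/4, 223/82) = 2.72 servings → $3.67.
orange only: max(7/3, 223/73) = 3.055 servings → $1.53.
sunflower seeds + sweet potato with both targets exact would need a negative amount; discard.
sunflower seeds + almonds: the both-tight solution has a negative serving — not a feasible corner.
sunflower seeds + orange: intersection lies outside the first quadrant.
sweet potato + almonds: the both-tight solution has a negative serving — not a feasible corner.
sweet potato + orange: intersection lies outside the first quadrant.
almonds + orange with both targets exact would need a negative amount; discard.
The minimum over all feasible corners is $1.53.

$1.53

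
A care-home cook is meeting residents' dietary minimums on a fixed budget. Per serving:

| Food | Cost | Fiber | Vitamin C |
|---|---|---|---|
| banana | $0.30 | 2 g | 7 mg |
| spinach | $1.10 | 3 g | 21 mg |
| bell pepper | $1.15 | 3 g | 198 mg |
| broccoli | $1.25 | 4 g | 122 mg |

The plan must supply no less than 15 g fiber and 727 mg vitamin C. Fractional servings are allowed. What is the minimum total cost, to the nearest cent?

Check every corner: each single food scaled to meet both minima, and each pair solved so both constraints bind.
banana only: max(15/2, 727/7) = 103.9 servings → $31.16.
spinach only: max(15/3, 727/21) = 34.62 servings → $38.08.
bell pepper only: max(15/3, 727/198) = 5 servings → $5.75.
broccoli only: max(15/4, 727/122) = 5.959 servings → $7.45.
banana + spinach: intersection lies outside the first quadrant.
banana + bell pepper with both tight: 2.104 servings and 3.597 servings → $4.77.
banana + broccoli: the both-tight solution has a negative serving — not a feasible corner.
spinach + bell pepper with both tight: 1.486 servings and 3.514 servings → $5.68.
spinach + broccoli with both targets exact would need a negative amount; discard.
bell pepper + broccoli with both tight: 2.531 servings and 1.852 servings → $5.23.
So the least-cost plan costs $4.77.

$4.77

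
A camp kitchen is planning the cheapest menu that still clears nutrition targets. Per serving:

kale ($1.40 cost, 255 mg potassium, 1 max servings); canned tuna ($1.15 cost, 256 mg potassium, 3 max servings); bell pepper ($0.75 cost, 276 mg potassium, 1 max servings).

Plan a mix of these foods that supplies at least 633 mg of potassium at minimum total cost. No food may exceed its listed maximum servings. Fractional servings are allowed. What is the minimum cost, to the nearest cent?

$2.35

Cost per mg of potassium: bell pepper $0.0027, canned tuna $0.0045, kale $0.0055.
Take 1 serving of bell pepper: +276.0 mg potassium for $0.75 (total $0.75, still need 357.0 mg).
Take 1.395 servings of canned tuna: +357.0 mg potassium for $1.60 (total $2.35, still need 0.0 mg).
Filling from the cheapest source first is optimal under one linear minimum: $2.35.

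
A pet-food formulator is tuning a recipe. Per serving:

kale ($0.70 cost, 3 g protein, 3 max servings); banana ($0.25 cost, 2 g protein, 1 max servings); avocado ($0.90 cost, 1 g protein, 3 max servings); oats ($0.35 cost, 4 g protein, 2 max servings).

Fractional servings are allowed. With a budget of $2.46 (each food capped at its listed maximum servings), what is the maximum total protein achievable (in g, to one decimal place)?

Protein per dollar: oats 11.43, banana 8, kale 4.286, avocado 1.111.
Take 2 servings of oats: spends $0.70, +8.0 g protein (running total 8.0 g).
Take 1 serving of banana: spends $0.25, +2.0 g protein (running total 10.0 g).
Take 2.157 servings of kale: spends $1.51, +6.5 g protein (running total 16.5 g).
Filling greedily by protein-per-dollar is optimal for one linear limit, giving 16.5 g.

16.5 g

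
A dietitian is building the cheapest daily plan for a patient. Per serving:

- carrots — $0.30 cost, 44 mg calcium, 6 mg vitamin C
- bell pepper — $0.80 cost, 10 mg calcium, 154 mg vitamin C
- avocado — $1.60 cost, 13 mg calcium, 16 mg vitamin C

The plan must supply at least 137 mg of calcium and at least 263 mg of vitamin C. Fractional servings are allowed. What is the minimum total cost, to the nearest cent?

This is a tiny linear program; its minimum lies at a vertex of the feasible set. List the vertices and price them.
carrots only: max(137/44, 263/6) = 43.83 servings → $13.15.
bell pepper only: max(137/10, 263/154) = 13.7 servings → $10.96.
avocado only: max(137/13, 263/16) = 16.44 servings → $26.30.
carrots + bell pepper with both tight: 2.75 servings and 1.601 servings → $2.11.
carrots + avocado: intersection lies outside the first quadrant.
bell pepper + avocado with both tight: 0.6661 servings and 10.03 servings → $16.57.
The minimum over all feasible corners is $2.11.

$2.11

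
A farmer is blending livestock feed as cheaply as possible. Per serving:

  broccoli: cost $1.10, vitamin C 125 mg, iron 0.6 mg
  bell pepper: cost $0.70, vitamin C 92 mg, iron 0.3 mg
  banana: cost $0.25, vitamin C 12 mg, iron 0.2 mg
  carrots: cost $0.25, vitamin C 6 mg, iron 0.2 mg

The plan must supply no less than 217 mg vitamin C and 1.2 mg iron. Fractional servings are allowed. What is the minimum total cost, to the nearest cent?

$2.07

Compare the cost at each extreme point of the feasible region.
broccoli only: max(217/125, 1.2/0.6) = 2 servings → $2.20.
bell pepper only: max(217/92, 1.2/0.3) = 4 servings → $2.80.
banana only: max(217/12, 1.2/0.2) = 18.08 servings → $4.52.
carrots only: max(217/6, 1.2/0.2) = 36.17 servings → $9.04.
broccoli + bell pepper: the both-tight solution has a negative serving — not a feasible corner.
broccoli + banana with both tight: 1.629 servings and 1.112 servings → $2.07.
broccoli + carrots with both tight: 1.692 servings and 0.9252 servings → $2.09.
bell pepper + banana with both tight: 1.959 servings and 3.061 servings → $2.14.
bell pepper + carrots with both tight: 2.181 servings and 2.729 servings → $2.21.
banana + carrots with both targets exact would need a negative amount; discard.
So the least-cost plan costs $2.07.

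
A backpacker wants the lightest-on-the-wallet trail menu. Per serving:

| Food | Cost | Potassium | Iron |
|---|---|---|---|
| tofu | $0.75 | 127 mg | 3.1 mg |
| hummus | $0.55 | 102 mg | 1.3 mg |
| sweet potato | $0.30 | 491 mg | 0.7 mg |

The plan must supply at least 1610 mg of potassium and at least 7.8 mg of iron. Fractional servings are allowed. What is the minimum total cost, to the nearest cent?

$2.25

At the optimum either one food covers both requirements or two foods hit both targets exactly; no other combination can be cheaper.
tofu only: max(1610/127, 7.8/3.1) = 12.68 servings → $9.51.
hummus only: max(1610/102, 7.8/1.3) = 15.78 servings → $8.68.
sweet potato only: max(1610/491, 7.8/0.7) = 11.14 servings → $3.34.
tofu + hummus: intersection lies outside the first quadrant.
tofu + sweet potato with both tight: 1.886 servings and 2.791 servings → $2.25.
hummus + sweet potato with both tight: 4.768 servings and 2.289 servings → $3.31.
The minimum over all feasible corners is $2.25.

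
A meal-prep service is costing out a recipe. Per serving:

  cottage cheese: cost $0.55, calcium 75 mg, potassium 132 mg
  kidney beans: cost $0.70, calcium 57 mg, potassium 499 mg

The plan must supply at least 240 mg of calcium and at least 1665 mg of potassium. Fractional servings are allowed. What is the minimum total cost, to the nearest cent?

The cheapest plan sits at a corner of the feasible region — with two constraints it uses at most two foods.
cottage cheese only: max(240/75, 1665/132) = 12.61 servings → $6.94.
kidney beans only: max(240/57, 1665/499) = 4.211 servings → $2.95.
cottage cheese + kidney beans with both tight: 0.8312 servings and 3.117 servings → $2.64.
So the least-cost plan costs $2.64.

$2.64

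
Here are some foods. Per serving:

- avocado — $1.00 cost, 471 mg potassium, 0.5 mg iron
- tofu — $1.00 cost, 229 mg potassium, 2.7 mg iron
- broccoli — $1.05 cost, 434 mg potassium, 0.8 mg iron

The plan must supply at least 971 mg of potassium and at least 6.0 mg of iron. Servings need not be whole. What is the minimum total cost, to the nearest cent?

A basic optimal solution has at most two foods positive. Try each food alone and each pair with both targets met exactly.
avocado only: max(971/471, 6.0/0.5) = 12 servings → $12.00.
tofu only: max(971/229, 6.0/2.7) = 4.24 servings → $4.24.
broccoli only: max(971/434, 6.0/0.8) = 7.5 servings → $7.88.
avocado + tofu with both tight: 1.078 servings and 2.023 servings → $3.10.
avocado + broccoli with both targets exact would need a negative amount; discard.
tofu + broccoli with both tight: 1.848 servings and 1.262 servings → $3.17.
So the least-cost plan costs $3.10.

$3.10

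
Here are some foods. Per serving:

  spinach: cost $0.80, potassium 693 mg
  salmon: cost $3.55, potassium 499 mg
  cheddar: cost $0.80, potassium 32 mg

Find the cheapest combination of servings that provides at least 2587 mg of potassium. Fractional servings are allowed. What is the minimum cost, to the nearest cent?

Cost per mg of potassium: spinach $0.0012, salmon $0.0071, cheddar $0.0250.
With no serving limits, use only spinach: 2587 mg / 693 mg = 3.733 servings × $0.80 = $2.99.

$2.99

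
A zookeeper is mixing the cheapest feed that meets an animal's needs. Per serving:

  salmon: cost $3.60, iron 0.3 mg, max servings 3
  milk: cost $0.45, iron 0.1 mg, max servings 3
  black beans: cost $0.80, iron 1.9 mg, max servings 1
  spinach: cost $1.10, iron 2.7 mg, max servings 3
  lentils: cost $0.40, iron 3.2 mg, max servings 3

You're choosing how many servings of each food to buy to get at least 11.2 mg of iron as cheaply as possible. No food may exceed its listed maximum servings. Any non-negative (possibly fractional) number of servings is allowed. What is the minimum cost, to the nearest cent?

$1.85

Cost per mg of iron: lentils $0.1250, spinach $0.4074, black beans $0.4211, milk $4.5000, salmon $12.0000.
Take 3 servings of lentils: +9.6 mg iron for $1.20 (total $1.20, still need 1.6 mg).
Take 0.5926 servings of spinach: +1.6 mg iron for $0.65 (total $1.85, still need 0.0 mg).
Filling from the cheapest source first is optimal under one linear minimum: $1.85.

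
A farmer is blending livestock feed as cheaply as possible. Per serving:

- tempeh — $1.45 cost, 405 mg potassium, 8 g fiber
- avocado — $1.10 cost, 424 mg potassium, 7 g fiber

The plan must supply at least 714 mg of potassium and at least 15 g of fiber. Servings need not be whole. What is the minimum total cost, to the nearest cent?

Check every corner: each single food scaled to meet both minima, and each pair solved so both constraints bind.
tempeh only: max(714/405, 15/8) = 1.875 servings → $2.72.
avocado only: max(714/424, 15/7) = 2.143 servings → $2.36.
tempeh + avocado with both targets exact would need a negative amount; discard.
So the least-cost plan costs $2.36.

$2.36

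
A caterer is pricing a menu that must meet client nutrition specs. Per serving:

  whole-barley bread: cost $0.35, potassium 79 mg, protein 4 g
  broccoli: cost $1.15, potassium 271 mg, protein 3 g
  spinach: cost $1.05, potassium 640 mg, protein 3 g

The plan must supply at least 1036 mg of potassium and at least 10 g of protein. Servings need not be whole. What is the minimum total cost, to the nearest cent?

$2.01

An LP optimum is at a vertex; with two nutrient constraints at most two foods are used. Check each candidate.
whole-barley bread only: max(1036/79, 10/4) = 13.11 servings → $4.59.
broccoli only: max(1036/271, 10/3) = 3.823 servings → $4.40.
spinach only: max(1036/640, 10/3) = 3.333 servings → $3.50.
whole-barley bread + broccoli: the both-tight solution has a negative serving — not a feasible corner.
whole-barley bread + spinach with both tight: 1.417 servings and 1.444 servings → $2.01.
broccoli + spinach with both tight: 2.974 servings and 0.3595 servings → $3.80.
The minimum over all feasible corners is $2.01.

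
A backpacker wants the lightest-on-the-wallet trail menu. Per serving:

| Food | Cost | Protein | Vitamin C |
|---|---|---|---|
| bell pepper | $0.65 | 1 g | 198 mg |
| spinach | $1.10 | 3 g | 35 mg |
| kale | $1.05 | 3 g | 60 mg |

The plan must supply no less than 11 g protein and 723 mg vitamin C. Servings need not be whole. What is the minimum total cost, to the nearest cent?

$4.70

bell pepper only: max(11/1, 723/198) = 11 servings → $7.15.
spinach only: max(11/3, 723/35) = 20.66 servings → $22.72.
kale only: max(11/3, 723/60) = 12.05 servings → $12.65.
bell pepper + spinach with both tight: 3.191 servings and 2.603 servings → $4.94.
bell pepper + kale with both tight: 2.826 servings and 2.725 servings → $4.70.
spinach + kale: intersection lies outside the first quadrant.
The minimum over all feasible corners is $4.70.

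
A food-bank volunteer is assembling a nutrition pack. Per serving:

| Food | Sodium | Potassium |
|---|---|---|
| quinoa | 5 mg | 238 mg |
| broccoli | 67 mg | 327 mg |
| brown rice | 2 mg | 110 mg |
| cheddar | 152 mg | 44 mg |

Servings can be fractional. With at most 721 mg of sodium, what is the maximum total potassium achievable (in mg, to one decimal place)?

Potassium per mg sodium: brown rice 55, quinoa 47.6, broccoli 4.881, cheddar 0.2895.
With no serving limits, spend the whole sodium allowance on brown rice: 721 mg / 2 mg × 110 mg = 39655.0 mg.

39655.0 mg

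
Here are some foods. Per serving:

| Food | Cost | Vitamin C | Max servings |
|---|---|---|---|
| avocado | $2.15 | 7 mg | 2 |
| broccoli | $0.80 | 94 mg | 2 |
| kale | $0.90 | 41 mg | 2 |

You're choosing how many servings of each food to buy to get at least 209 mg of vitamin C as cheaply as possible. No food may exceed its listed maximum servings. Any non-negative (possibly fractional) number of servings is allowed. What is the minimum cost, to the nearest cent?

Cost per mg of vitamin C: broccoli $0.0085, kale $0.0220, avocado $0.3071.
Take 2 servings of broccoli: +188.0 mg vitamin C for $1.60 (total $1.60, still need 21.0 mg).
Take 0.5122 servings of kale: +21.0 mg vitamin C for $0.46 (total $2.06, still need 0.0 mg).
Greedy by cheapest-per-mg is optimal for a single linear constraint, so the minimum cost is $2.06.

$2.06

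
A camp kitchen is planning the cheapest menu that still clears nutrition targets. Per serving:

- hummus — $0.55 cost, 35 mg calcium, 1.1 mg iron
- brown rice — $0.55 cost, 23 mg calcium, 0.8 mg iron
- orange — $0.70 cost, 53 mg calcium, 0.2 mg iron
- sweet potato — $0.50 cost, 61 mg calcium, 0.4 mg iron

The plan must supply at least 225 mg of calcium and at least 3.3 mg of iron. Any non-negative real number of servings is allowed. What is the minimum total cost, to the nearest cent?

hummus only: max(225/35, 3.3/1.1) = 6.429 servings → $3.54.
brown rice only: max(225/23, 3.3/0.8) = 9.783 servings → $5.38.
orange only: max(225/53, 3.3/0.2) = 16.5 servings → $11.55.
sweet potato only: max(225/61, 3.3/0.4) = 8.25 servings → $4.12.
hummus + brown rice: intersection lies outside the first quadrant.
hummus + orange with both tight: 2.532 servings and 2.573 servings → $3.19.
hummus + sweet potato with both tight: 2.096 servings and 2.486 servings → $2.40.
brown rice + orange with both tight: 3.437 servings and 2.754 servings → $3.82.
brown rice + sweet potato with both tight: 2.811 servings and 2.629 servings → $2.86.
orange + sweet potato with both targets exact would need a negative amount; discard.
The minimum over all feasible corners is $2.40.

$2.40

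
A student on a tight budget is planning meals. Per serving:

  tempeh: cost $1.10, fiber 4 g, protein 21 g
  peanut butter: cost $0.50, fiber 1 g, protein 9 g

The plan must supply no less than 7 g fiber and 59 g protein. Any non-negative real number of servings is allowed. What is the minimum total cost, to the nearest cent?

For a min-cost LP with two ≥-constraints, a basic feasible solution has at most two positive variables.
tempeh only: max(7/4, 59/21) = 2.81 servings → $3.09.
peanut butter only: max(7/1, 59/9) = 7 servings → $3.50.
tempeh + peanut butter with both tight: 0.2667 servings and 5.933 servings → $3.26.
Cheapest feasible corner: $3.09.

$3.09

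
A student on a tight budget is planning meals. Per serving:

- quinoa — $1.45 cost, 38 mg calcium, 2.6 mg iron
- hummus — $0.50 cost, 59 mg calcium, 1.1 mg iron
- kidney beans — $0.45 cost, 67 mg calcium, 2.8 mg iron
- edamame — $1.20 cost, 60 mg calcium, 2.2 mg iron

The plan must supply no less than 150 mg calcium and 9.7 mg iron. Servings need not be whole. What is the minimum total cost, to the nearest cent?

Two binding constraints pin down two serving amounts, so the optimal mix uses at most two foods. The candidates are each food alone (scaled to the tighter of calcium/iron) and each pair with both constraints tight.
quinoa only: max(150/38, 9.7/2.6) = 3.947 servings → $5.72.
hummus only: max(150/59, 9.7/1.1) = 8.818 servings → $4.41.
kidney beans only: max(150/67, 9.7/2.8) = 3.464 servings → $1.56.
edamame only: max(150/60, 9.7/2.2) = 4.409 servings → $5.29.
quinoa + hummus with both tight: 3.65 servings and 0.1918 servings → $5.39.
quinoa + kidney beans with both tight: 3.391 servings and 0.3156 servings → $5.06.
quinoa + edamame with both tight: 3.481 servings and 0.2956 servings → $5.40.
hummus + kidney beans with both targets exact would need a negative amount; discard.
hummus + edamame with both targets exact would need a negative amount; discard.
kidney beans + edamame with both targets exact would need a negative amount; discard.
So the least-cost plan costs $1.56.

$1.56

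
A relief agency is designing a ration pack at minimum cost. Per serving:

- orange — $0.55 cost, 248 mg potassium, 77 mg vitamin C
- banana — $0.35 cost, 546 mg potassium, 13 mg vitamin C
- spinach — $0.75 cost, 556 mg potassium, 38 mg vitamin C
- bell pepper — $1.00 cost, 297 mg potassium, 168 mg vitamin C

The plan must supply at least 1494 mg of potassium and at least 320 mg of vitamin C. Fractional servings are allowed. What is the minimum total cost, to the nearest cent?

The cheapest plan sits at a corner of the feasible region — with two constraints it uses at most two foods.
orange only: max(1494/248, 320/77) = 6.024 servings → $3.31.
banana only: max(1494/546, 320/13) = 24.62 servings → $8.62.
spinach only: max(1494/556, 320/38) = 8.421 servings → $6.32.
bell pepper only: max(1494/297, 320/168) = 5.03 servings → $5.03.
orange + banana with both tight: 4.001 servings and 0.9191 servings → $2.52.
orange + spinach with both tight: 3.628 servings and 1.069 servings → $2.80.
orange + bell pepper: intersection lies outside the first quadrant.
banana + spinach: the both-tight solution has a negative serving — not a feasible corner.
banana + bell pepper with both tight: 1.775 servings and 1.767 servings → $2.39.
spinach + bell pepper with both tight: 1.899 servings and 1.475 servings → $2.90.
The minimum over all feasible corners is $2.39.

$2.39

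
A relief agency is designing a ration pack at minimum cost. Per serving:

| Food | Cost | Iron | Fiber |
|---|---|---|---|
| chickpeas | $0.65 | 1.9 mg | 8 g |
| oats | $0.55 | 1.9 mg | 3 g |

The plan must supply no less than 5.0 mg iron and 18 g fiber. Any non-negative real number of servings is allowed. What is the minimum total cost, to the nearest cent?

The cheapest plan sits at a corner of the feasible region — with two constraints it uses at most two foods.
chickpeas only: max(5.0/1.9, 18/8) = 2.632 servings → $1.71.
oats only: max(5.0/1.9, 18/3) = 6 servings → $3.30.
chickpeas + oats with both tight: 2.021 servings and 0.6105 servings → $1.65.
The minimum over all feasible corners is $1.65.

$1.65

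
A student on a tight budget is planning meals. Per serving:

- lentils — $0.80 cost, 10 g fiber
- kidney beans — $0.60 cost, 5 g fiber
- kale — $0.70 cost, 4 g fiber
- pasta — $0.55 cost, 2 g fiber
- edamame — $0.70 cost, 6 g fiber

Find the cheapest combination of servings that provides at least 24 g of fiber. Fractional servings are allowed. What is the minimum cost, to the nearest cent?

Cost per g of fiber: lentils $0.0800, edamame $0.1167, kidney beans $0.1200, kale $0.1750, pasta $0.2750.
With no serving limits, use only lentils: 24 g / 10 g = 2.4 servings × $0.80 = $1.92.

$1.92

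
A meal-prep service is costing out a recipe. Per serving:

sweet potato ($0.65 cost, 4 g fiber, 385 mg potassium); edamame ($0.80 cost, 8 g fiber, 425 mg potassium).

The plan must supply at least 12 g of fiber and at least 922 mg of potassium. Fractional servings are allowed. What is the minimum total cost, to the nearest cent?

A basic optimal solution has at most two foods positive. Try each food alone and each pair with both targets met exactly.
sweet potato only: max(12/4, 922/385) = 3 servings → $1.95.
edamame only: max(12/8, 922/425) = 2.169 servings → $1.74.
sweet potato + edamame with both tight: 1.649 servings and 0.6754 servings → $1.61.
The minimum over all feasible corners is $1.61.

$1.61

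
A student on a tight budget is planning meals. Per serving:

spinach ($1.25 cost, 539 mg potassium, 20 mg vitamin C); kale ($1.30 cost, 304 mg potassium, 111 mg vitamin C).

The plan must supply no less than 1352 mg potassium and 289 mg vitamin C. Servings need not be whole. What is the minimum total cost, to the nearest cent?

$4.56

With two linear requirements the optimum uses one or two foods; enumerate the corners.
spinach only: max(1352/539, 289/20) = 14.45 servings → $18.06.
kale only: max(1352/304, 289/111) = 4.447 servings → $5.78.
spinach + kale with both tight: 1.158 servings and 2.395 servings → $4.56.
Cheapest feasible corner: $4.56.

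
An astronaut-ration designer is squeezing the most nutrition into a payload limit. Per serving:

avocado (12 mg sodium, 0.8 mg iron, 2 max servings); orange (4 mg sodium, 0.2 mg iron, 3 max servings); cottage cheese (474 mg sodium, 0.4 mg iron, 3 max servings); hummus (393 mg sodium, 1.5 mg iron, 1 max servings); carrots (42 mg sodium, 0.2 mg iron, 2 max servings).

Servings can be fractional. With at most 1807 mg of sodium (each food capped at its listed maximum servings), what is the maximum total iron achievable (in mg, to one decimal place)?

5.2 mg

Iron per mg sodium: avocado 0.06667, orange 0.05, carrots 0.004762, hummus 0.003817, cottage cheese 0.0008439.
Take 2 servings of avocado: uses 24 mg sodium, +1.6 mg iron (running total 1.6 mg).
Take 3 servings of orange: uses 12 mg sodium, +0.6 mg iron (running total 2.2 mg).
Take 2 servings of carrots: uses 84 mg sodium, +0.4 mg iron (running total 2.6 mg).
Take 1 serving of hummus: uses 393 mg sodium, +1.5 mg iron (running total 4.1 mg).
Take 2.73 servings of cottage cheese: uses 1294 mg sodium, +1.1 mg iron (running total 5.2 mg).
Greedy by best ratio exhausts the sodium allowance optimally: 5.2 mg.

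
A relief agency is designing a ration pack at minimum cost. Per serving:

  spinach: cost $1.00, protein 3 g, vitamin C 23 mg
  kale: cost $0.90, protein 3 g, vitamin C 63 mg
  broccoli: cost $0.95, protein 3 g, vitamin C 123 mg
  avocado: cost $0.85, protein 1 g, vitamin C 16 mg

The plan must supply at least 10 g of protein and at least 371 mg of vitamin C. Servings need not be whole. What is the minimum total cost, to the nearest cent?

The cheapest plan sits at a corner of the feasible region — with two constraints it uses at most two foods.
spinach only: max(10/3, 371/23) = 16.13 servings → $16.13.
kale only: max(10/3, 371/63) = 5.889 servings → $5.30.
broccoli only: max(10/3, 371/123) = 3.333 servings → $3.17.
avocado only: max(10/1, 371/16) = 23.19 servings → $19.71.
spinach + kale with both targets exact would need a negative amount; discard.
spinach + broccoli with both tight: 0.39 servings and 2.943 servings → $3.19.
spinach + avocado: intersection lies outside the first quadrant.
kale + broccoli with both tight: 0.65 servings and 2.683 servings → $3.13.
kale + avocado: the both-tight solution has a negative serving — not a feasible corner.
broccoli + avocado with both tight: 2.813 servings and 1.56 servings → $4.00.
The minimum over all feasible corners is $3.13.

$3.13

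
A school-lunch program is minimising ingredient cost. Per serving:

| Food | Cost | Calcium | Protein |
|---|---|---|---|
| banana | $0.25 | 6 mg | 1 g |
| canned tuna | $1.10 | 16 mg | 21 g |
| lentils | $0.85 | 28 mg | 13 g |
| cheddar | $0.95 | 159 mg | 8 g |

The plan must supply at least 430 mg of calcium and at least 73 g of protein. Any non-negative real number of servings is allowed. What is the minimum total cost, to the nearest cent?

A basic optimal solution has at most two foods positive. Try each food alone and each pair with both targets met exactly.
banana only: max(430/6, 73/1) = 73 servings → $18.25.
canned tuna only: max(430/16, 73/21) = 26.88 servings → $29.56.
lentils only: max(430/28, 73/13) = 15.36 servings → $13.05.
cheddar only: max(430/159, 73/8) = 9.125 servings → $8.67.
banana + canned tuna with both tight: 71.47 servings and 0.07273 servings → $17.95.
banana + lentils with both tight: 70.92 servings and 0.16 servings → $17.87.
banana + cheddar: intersection lies outside the first quadrant.
canned tuna + lentils with both targets exact would need a negative amount; discard.
canned tuna + cheddar with both tight: 2.543 servings and 2.448 servings → $5.12.
lentils + cheddar with both tight: 4.431 servings and 1.924 servings → $5.59.
The minimum over all feasible corners is $5.12.

$5.12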